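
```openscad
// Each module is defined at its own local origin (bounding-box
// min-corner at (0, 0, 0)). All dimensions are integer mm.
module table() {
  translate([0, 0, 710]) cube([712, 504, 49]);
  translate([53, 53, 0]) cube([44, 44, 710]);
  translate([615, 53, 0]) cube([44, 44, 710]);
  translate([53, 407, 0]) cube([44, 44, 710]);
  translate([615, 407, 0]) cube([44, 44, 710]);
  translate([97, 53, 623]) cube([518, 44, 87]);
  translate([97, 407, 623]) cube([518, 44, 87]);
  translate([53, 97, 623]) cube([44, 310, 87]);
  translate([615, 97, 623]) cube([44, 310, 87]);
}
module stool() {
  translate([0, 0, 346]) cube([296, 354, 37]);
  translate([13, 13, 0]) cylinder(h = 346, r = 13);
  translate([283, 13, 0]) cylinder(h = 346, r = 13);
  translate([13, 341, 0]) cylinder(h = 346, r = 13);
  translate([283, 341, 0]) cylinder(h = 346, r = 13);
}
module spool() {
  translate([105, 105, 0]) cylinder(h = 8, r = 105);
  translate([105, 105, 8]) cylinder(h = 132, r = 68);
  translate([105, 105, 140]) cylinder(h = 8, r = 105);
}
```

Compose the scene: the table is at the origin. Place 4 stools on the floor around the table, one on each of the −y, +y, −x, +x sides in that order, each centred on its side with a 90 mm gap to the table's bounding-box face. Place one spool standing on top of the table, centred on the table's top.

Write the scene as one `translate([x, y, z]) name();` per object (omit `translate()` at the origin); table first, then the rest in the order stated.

table();
translate([208, -444, 0]) stool();
translate([208, 594, 0]) stool();
translate([-386, 75, 0]) stool();
translate([802, 75, 0]) stool();
translate([251, 147, 759]) spool();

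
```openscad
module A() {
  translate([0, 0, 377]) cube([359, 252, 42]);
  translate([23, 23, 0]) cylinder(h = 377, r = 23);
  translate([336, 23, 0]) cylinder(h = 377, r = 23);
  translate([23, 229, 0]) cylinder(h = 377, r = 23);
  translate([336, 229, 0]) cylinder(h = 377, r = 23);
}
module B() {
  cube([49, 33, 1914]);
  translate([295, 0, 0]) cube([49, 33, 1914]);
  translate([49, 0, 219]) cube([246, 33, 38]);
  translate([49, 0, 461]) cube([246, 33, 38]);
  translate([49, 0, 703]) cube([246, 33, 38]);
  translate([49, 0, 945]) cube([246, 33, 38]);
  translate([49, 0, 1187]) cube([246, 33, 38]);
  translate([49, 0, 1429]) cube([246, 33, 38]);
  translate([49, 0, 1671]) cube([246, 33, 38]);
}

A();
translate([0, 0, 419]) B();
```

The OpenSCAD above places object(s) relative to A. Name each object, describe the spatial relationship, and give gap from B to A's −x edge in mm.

A is a stool. B is a ladder. The ladder is on top of the stool. The gap from the ladder to the stool's −x edge is 0 mm.

The ladder's min-x is at 0; the stool's min-x is 0; gap = 0 mm.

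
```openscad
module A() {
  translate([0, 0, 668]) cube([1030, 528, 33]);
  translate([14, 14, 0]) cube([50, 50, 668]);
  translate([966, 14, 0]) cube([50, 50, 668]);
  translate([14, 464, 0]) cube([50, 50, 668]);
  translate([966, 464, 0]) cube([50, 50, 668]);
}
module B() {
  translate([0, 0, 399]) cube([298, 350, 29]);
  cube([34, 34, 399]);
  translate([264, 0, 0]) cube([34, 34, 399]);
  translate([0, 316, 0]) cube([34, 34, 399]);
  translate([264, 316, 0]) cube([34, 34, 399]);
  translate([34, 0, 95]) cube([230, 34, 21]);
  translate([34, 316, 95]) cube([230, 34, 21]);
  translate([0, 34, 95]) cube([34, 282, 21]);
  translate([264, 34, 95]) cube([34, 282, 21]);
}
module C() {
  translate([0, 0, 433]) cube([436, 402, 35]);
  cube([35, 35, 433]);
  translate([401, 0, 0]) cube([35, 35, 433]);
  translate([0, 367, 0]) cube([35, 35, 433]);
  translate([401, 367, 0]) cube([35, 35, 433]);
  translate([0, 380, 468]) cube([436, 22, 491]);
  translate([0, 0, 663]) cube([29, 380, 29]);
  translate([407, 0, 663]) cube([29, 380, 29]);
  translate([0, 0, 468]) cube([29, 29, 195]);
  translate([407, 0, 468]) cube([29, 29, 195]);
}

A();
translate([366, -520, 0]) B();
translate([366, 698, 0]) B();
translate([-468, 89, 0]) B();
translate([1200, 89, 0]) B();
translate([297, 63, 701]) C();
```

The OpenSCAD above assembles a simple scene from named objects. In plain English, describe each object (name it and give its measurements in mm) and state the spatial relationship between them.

A is a table: top 1030 mm (x) × 528 mm (y), 33 mm thick, upper face at z = 701 mm, on four 50×50 mm square legs, each inset 14 mm from the nearest pair of top edges, running from z = 0 to the bottom of the top.

B is a simple wooden stool: a rectangular seat 298 mm (x) by 350 mm (y), 29 mm thick, top face at z = 428 mm, on four square legs, each 34×34 mm in cross-section. The legs rest on z = 0, each flush with a corner of the seat. Four stretchers, 34 mm wide and 21 mm tall, connect adjacent legs with their undersides at z = 95 mm, each running between the inner faces of the legs it joins and aligned with the legs' outer faces on the other axis.

C is a chair: 436×402 mm seat, 35 mm thick, top at z = 468 mm, on four 35 mm square corner legs flush with the seat edges. A 22 mm thick backrest slab spans the full seat width, extending 491 mm above the seat top, its back face flush with the seat's +y edge. Two armrests of 29×29 mm section run along each side from the seat's front edge to the front of the backrest, top faces 224 mm above the seat top and outer faces flush with the seat's x-edges; a 29×29 mm post under the front of each armrest stands on the seat at the front corner.

Four stools sit around the table at the −y, +y, −x, +x sides. The chair is on top of the table, centred.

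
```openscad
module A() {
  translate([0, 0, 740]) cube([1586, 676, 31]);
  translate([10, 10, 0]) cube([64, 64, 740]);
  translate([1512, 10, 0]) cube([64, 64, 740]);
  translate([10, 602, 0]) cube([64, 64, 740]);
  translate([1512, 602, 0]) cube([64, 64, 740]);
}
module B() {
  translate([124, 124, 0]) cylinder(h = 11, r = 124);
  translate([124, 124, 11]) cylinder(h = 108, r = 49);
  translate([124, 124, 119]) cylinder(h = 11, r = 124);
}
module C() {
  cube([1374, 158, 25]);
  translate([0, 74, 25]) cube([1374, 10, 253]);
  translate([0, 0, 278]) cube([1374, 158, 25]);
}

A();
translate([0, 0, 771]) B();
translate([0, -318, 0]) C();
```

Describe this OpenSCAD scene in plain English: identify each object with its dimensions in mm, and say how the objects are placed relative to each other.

A is a table: top 1586 mm (x) × 676 mm (y), 31 mm thick, upper face at z = 771 mm, on four 64×64 mm square legs, each inset 10 mm from the nearest pair of top edges, running from z = 0 to the bottom of the top.

B is a spool: two coaxial disc flanges of radius 124 mm and thickness 11 mm, joined by a core cylinder of radius 49 mm and height 108 mm. The lower flange rests on z = 0 and the three cylinders share a vertical axis.

C is an I-beam lying along x, 1374 mm long. Overall section height 303 mm. Two flanges 158 mm wide (y) and 25 mm thick, one on the floor and one at the top; a web 10 mm thick runs between them, centred on the flange width.

The spool is on top of the table. The I-beam is on the floor beside the table on its −y side.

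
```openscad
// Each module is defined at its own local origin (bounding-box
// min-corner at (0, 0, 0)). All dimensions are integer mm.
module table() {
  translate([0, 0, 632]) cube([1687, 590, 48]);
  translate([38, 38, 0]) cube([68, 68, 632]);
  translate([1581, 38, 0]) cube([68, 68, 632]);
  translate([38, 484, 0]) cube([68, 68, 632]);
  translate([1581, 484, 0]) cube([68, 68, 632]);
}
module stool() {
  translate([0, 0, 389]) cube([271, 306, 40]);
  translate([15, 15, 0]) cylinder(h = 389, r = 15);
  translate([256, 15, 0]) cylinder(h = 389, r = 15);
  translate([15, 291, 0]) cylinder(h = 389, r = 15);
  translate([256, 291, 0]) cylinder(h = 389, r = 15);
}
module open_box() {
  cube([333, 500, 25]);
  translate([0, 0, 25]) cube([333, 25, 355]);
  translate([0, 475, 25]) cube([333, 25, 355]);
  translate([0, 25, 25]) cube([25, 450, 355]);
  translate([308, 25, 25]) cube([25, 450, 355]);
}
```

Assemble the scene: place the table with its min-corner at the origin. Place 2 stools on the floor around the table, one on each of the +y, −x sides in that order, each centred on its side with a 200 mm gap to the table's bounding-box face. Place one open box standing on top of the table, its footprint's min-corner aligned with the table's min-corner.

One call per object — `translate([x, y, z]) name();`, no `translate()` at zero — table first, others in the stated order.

table();
translate([708, 790, 0]) stool();
translate([-471, 142, 0]) stool();
translate([0, 0, 680]) open_box();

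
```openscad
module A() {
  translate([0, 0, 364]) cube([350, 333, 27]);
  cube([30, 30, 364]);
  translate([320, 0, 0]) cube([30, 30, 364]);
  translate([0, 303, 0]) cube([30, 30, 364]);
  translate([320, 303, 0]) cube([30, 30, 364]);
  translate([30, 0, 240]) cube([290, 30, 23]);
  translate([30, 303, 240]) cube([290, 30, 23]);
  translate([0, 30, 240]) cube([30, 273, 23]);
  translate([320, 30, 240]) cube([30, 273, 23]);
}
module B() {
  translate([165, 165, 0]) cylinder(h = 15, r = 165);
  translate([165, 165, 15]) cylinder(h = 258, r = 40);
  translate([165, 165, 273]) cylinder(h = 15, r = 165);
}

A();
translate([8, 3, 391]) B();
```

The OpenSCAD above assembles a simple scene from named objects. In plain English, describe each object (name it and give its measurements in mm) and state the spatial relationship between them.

A is a four-legged stool. The seat is a 350×333×27 mm slab whose top surface is at z = 391 mm; four square legs, each 30×30 mm in cross-section, run from the floor (z = 0) to the underside of the seat, each flush with a corner of the seat. Four stretchers, 30 mm wide and 23 mm tall, connect adjacent legs with their undersides at z = 240 mm, each running between the inner faces of the legs it joins and aligned with the legs' outer faces on the other axis.

B is a spool: two coaxial disc flanges of radius 165 mm and thickness 15 mm, joined by a core cylinder of radius 40 mm and height 258 mm. The lower flange rests on z = 0 and the three cylinders share a vertical axis.

The spool is on top of the stool.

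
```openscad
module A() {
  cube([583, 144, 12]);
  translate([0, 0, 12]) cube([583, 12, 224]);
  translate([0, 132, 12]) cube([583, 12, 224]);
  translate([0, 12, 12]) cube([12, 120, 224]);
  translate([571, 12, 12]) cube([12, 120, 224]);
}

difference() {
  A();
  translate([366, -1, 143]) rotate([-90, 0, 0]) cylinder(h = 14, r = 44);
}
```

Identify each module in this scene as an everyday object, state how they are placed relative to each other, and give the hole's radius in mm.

A is an open box. The open box has a circular hole through its front wall. The hole's radius is 44 mm.

The subtracted cylinder has r = 44 mm.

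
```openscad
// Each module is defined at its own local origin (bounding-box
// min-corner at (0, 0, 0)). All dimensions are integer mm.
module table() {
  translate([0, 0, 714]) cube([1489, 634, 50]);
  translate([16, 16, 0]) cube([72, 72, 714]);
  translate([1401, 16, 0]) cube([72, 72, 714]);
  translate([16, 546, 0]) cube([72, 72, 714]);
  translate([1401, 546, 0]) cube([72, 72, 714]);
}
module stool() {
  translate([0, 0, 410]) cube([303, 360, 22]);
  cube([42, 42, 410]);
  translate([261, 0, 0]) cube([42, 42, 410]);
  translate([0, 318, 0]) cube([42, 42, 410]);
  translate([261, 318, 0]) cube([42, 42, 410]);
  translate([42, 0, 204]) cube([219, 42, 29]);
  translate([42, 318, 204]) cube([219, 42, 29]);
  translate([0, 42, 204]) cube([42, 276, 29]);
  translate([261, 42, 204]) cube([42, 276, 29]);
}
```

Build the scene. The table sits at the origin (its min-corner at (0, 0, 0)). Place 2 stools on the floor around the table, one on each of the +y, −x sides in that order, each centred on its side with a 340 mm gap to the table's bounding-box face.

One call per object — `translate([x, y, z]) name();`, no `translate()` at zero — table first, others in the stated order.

table();
translate([593, 974, 0]) stool();
translate([-643, 137, 0]) stool();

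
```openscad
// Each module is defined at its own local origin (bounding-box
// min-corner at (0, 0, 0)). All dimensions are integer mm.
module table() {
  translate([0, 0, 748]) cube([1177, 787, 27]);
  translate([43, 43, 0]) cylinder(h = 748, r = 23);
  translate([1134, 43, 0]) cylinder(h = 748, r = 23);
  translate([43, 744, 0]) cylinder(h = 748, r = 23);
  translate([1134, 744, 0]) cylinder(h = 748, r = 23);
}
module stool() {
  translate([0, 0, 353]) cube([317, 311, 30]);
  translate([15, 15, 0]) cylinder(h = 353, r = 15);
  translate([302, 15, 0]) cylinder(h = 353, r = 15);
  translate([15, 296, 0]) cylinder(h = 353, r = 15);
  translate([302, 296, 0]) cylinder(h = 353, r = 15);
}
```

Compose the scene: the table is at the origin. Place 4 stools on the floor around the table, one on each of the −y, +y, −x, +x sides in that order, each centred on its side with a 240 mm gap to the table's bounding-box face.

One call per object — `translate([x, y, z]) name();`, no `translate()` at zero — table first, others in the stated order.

table();
translate([430, -551, 0]) stool();
translate([430, 1027, 0]) stool();
translate([-557, 238, 0]) stool();
translate([1417, 238, 0]) stool();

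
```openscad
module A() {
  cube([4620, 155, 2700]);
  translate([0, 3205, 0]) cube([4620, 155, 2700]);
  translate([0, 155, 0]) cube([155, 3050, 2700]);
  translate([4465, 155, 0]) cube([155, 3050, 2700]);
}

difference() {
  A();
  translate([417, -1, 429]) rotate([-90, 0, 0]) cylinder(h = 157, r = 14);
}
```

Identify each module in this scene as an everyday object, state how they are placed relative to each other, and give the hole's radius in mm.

The subtracted cylinder has r = 14 mm.

A is a house frame. The house frame has a circular hole through its front wall. The hole's radius is 14 mm.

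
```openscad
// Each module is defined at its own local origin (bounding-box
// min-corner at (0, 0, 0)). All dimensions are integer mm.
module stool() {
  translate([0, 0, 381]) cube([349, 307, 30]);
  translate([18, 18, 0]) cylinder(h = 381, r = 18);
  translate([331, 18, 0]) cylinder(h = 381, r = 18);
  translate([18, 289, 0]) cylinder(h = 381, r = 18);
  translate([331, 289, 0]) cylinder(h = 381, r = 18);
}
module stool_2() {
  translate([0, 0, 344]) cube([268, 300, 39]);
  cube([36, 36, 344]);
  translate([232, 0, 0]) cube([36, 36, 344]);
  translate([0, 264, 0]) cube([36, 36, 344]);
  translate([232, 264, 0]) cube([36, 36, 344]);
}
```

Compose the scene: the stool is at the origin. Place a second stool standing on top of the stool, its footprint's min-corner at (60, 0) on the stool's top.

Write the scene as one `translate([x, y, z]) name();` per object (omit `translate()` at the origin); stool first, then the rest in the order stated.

stool();
translate([60, 0, 411]) stool_2();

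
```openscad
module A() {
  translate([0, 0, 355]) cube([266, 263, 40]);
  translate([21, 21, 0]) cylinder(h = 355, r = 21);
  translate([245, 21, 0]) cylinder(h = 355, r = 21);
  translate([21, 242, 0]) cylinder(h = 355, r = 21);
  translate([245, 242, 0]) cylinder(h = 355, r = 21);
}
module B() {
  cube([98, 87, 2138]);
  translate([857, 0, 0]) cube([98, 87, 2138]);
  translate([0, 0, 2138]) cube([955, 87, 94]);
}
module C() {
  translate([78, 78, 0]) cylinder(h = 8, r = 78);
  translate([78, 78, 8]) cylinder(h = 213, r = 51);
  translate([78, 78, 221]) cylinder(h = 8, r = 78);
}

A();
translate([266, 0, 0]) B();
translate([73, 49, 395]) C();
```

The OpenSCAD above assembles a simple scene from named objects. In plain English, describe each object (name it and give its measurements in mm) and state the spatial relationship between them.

A is a simple wooden stool: a rectangular seat 266 mm (x) by 263 mm (y), 40 mm thick, top face at z = 395 mm, on four round legs, each 42 mm in diameter. The legs rest on z = 0, each leg's axis is inset half a diameter from the nearest pair of seat edges (so the leg's bounding box is flush with the corner).

B is a door frame. The clear opening is 759 mm wide and 2138 mm high. Two 98 mm wide jambs, 87 mm deep, stand either side of the opening from the floor to the top of the opening. A 94 mm thick head sits across the top of both jambs, spanning the full outside width of the frame.

C is a spool: two coaxial disc flanges of radius 78 mm and thickness 8 mm, joined by a core cylinder of radius 51 mm and height 213 mm. The lower flange rests on z = 0 and the three cylinders share a vertical axis.

The door frame is against the stool's +x side, with their −y faces flush. The spool is on top of the stool.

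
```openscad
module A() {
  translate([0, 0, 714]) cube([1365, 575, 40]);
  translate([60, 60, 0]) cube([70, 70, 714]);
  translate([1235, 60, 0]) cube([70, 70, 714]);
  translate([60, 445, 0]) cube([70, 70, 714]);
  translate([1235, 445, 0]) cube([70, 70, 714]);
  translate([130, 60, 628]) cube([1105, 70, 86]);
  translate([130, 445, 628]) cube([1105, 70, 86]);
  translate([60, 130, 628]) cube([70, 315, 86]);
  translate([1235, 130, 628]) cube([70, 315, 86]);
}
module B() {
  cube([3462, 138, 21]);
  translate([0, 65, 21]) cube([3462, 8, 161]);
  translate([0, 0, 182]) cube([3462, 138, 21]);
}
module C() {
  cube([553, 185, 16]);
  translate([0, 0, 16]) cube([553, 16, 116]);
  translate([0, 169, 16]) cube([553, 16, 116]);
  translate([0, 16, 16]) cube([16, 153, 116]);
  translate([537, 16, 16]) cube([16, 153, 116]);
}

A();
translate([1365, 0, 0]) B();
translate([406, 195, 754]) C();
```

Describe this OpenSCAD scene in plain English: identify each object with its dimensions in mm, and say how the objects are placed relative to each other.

A is a rectangular dining table. The top is 1365×575×40 mm with its upper surface at z = 754 mm. It stands on four 70×70 mm square legs, each inset 60 mm from the nearest pair of top edges, running from the floor to the underside of the top. Four apron rails, 70 mm thick and 86 mm tall, run between adjacent legs with their top edges flush with the underside of the top and their outer faces flush with the legs' outer faces.

B is an I-beam lying along x, 3462 mm long. Overall section height 203 mm. Two flanges 138 mm wide (y) and 21 mm thick, one on the floor and one at the top; a web 8 mm thick runs between them, centred on the flange width.

C is an open-topped rectangular box: outside dimensions 553×185×132 mm, with a uniform wall and base thickness of 16 mm. The base is a full 553×185 slab on the floor; four walls sit on top of the base. The front and back walls (the −y and +y sides) span the full width; the two side walls fit between them.

The I-beam is against the table's +x side, with their −y faces flush. The open box is on top of the table, centred.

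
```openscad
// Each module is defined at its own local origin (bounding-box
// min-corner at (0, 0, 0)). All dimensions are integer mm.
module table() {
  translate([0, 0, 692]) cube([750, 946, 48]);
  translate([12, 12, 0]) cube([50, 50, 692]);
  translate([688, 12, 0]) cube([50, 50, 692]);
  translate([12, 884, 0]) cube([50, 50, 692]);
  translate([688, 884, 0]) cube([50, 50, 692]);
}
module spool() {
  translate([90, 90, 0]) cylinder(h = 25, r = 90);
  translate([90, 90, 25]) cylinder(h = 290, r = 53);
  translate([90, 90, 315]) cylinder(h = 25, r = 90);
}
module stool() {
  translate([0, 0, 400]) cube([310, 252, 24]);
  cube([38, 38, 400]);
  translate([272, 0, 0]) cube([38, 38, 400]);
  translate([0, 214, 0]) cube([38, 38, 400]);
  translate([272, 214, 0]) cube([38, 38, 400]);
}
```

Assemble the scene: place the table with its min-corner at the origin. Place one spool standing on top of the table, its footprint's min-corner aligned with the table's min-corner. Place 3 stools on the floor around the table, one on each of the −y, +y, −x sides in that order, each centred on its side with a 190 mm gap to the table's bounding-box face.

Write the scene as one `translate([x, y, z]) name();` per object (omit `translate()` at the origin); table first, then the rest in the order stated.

table();
translate([0, 0, 740]) spool();
translate([220, -442, 0]) stool();
translate([220, 1136, 0]) stool();
translate([-500, 347, 0]) stool();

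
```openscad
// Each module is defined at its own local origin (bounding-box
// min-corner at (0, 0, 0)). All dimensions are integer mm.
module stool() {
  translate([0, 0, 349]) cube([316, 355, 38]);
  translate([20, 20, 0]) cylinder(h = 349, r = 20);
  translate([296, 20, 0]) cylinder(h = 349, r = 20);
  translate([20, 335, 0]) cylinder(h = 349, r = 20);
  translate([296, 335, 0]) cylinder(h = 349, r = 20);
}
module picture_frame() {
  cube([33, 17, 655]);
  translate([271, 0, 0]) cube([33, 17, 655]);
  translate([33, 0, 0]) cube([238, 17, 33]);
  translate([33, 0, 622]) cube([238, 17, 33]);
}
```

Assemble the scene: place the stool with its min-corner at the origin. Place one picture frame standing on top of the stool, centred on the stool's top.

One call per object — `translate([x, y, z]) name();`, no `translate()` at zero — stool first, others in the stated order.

stool();
translate([6, 169, 387]) picture_frame();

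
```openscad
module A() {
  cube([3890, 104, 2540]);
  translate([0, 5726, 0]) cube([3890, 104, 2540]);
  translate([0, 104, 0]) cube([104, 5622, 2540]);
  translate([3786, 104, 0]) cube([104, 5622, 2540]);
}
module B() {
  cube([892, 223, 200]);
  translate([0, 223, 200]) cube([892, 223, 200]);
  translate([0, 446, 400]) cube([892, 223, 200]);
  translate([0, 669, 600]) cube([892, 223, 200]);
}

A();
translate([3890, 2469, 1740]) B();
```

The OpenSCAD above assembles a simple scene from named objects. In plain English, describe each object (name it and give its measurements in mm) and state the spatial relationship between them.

A is a box-shaped house frame (walls only): outside footprint 3890×5830 mm, wall height 2540 mm, wall thickness 104 mm. The two y-facing walls run the full x-width; the two x-facing walls fit between the inner faces of the y-facing walls.

B is a straight staircase of 4 solid steps. Each step is 892 mm wide (x), 223 mm deep (y, the going) and 200 mm tall (the rise). The first step rests on the floor; each subsequent step sits one going further in +y and one rise higher in +z, directly behind and above the previous step with no overlap.

The staircase is beside the house frame with their tops flush at z = 2540.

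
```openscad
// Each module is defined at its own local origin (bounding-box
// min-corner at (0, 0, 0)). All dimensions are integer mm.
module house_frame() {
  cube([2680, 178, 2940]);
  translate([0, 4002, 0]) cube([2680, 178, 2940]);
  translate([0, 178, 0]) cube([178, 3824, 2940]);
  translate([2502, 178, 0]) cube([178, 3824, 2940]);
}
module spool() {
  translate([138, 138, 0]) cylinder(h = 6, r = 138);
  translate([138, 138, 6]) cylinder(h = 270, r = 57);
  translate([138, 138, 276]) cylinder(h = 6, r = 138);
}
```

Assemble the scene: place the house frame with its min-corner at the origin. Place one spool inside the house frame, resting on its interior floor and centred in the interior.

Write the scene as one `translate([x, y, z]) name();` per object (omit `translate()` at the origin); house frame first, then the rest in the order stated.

house_frame();
translate([1202, 1952, 0]) spool();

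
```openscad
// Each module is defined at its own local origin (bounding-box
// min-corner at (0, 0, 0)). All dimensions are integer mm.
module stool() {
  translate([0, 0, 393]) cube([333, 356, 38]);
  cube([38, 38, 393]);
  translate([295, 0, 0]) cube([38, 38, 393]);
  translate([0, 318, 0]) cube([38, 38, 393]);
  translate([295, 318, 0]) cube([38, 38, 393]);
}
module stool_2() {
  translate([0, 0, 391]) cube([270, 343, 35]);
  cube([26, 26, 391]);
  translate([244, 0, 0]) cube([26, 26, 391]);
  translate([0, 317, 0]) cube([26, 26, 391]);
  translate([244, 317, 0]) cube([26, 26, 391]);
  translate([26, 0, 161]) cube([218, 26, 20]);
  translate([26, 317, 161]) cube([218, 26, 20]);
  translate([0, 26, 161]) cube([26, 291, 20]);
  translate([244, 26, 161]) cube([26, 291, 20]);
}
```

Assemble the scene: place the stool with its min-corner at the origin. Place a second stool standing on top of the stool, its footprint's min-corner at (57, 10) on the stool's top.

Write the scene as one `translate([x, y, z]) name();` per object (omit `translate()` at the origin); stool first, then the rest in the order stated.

stool();
translate([57, 10, 431]) stool_2();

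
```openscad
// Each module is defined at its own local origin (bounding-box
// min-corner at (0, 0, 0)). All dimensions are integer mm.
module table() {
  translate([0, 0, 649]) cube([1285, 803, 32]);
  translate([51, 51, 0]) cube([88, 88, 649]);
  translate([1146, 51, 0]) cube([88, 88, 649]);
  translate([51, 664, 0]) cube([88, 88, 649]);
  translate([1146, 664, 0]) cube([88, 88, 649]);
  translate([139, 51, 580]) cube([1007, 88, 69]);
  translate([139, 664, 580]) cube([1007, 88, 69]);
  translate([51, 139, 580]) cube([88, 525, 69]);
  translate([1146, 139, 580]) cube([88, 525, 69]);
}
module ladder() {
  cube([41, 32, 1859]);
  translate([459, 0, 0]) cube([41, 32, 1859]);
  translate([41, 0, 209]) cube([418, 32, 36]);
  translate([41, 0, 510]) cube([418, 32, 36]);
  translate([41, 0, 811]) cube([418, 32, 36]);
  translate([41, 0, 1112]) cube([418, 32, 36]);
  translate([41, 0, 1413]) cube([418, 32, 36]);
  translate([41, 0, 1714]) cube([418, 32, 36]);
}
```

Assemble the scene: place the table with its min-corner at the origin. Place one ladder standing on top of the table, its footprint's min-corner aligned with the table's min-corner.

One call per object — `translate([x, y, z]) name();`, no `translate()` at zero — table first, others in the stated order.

table();
translate([0, 0, 681]) ladder();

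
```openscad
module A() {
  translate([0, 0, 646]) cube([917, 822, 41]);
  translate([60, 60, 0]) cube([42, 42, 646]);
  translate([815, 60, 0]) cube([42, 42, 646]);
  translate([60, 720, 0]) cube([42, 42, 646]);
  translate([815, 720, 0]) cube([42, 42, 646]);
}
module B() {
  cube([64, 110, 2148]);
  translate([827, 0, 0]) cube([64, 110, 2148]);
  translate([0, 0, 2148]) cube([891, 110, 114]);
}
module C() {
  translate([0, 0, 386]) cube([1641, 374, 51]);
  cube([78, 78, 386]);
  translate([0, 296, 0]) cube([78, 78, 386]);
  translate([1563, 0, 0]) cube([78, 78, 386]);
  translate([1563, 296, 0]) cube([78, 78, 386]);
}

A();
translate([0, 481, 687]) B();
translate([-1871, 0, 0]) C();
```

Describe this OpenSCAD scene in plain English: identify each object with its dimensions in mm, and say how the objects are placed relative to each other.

A is a table with a 917×822 mm rectangular top, 41 mm thick, top surface at z = 687 mm, supported by four 42×42 mm square legs, each inset 60 mm from the nearest pair of top edges, running from the floor.

B is a door frame. The clear opening is 763 mm wide and 2148 mm high. Two 64 mm wide jambs, 110 mm deep, stand either side of the opening from the floor to the top of the opening. A 114 mm thick head sits across the top of both jambs, spanning the full outside width of the frame.

C is a bench: a 1641×374 mm seat slab, 51 mm thick, top at z = 437 mm, on four 78×78 mm square legs flush with the seat corners and standing on z = 0.

The door frame is on top of the table. The bench is on the floor beside the table on its −x side.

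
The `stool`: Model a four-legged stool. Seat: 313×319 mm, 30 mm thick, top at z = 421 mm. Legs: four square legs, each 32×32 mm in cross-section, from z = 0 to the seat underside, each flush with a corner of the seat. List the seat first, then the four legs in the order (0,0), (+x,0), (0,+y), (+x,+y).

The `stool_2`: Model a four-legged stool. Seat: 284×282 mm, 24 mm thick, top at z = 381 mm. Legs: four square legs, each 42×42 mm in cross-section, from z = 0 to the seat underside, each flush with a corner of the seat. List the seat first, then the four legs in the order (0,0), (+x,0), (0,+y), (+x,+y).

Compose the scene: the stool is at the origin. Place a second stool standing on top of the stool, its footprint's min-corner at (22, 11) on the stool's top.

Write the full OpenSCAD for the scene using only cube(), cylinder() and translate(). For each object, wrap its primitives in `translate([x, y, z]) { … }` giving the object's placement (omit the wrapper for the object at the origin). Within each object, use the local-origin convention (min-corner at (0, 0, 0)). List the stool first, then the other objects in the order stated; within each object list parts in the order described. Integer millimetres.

translate([0, 0, 391]) cube([313, 319, 30]);
cube([32, 32, 391]);
translate([281, 0, 0]) cube([32, 32, 391]);
translate([0, 287, 0]) cube([32, 32, 391]);
translate([281, 287, 0]) cube([32, 32, 391]);
translate([22, 11, 421]) {
  translate([0, 0, 357]) cube([284, 282, 24]);
  cube([42, 42, 357]);
  translate([242, 0, 0]) cube([42, 42, 357]);
  translate([0, 240, 0]) cube([42, 42, 357]);
  translate([242, 240, 0]) cube([42, 42, 357]);
}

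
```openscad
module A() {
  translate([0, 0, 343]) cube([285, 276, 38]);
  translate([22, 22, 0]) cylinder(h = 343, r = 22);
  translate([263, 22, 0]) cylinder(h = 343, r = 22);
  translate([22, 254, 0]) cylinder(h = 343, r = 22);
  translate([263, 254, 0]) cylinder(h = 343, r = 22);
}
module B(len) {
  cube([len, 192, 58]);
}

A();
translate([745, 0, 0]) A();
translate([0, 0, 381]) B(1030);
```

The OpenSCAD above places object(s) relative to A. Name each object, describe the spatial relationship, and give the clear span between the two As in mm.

A is a stool. B is a beam. A beam spans the tops of two stools. The clear span between the two stools is 460 mm.

Second stool starts at x = 745; first ends at x = 285; clear span = 745 − 285 = 460 mm.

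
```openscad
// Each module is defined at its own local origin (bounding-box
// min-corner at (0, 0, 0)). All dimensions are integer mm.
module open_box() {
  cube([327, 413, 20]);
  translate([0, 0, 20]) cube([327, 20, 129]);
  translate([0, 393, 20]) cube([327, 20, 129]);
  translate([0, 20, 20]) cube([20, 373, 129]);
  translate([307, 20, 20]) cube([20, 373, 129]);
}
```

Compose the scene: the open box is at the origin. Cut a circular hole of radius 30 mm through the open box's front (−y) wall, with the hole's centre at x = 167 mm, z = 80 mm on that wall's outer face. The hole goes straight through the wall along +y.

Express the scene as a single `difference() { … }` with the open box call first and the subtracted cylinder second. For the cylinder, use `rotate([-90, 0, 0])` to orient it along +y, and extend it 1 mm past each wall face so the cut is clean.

difference() {
  open_box();
  translate([167, -1, 80]) rotate([-90, 0, 0]) cylinder(h = 22, r = 30);
}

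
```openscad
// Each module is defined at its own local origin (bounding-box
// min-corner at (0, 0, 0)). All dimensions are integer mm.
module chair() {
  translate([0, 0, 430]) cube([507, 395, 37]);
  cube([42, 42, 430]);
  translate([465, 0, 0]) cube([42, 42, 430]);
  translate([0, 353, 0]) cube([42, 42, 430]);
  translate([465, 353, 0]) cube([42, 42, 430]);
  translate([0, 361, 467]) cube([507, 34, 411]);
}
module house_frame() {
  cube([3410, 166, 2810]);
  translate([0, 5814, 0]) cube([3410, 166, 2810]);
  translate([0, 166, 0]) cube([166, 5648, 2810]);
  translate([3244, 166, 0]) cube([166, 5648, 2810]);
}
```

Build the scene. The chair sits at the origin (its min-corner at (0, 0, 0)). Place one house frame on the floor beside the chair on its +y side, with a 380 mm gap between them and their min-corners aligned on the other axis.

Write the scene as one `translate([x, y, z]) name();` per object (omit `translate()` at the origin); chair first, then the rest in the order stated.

chair();
translate([0, 775, 0]) house_frame();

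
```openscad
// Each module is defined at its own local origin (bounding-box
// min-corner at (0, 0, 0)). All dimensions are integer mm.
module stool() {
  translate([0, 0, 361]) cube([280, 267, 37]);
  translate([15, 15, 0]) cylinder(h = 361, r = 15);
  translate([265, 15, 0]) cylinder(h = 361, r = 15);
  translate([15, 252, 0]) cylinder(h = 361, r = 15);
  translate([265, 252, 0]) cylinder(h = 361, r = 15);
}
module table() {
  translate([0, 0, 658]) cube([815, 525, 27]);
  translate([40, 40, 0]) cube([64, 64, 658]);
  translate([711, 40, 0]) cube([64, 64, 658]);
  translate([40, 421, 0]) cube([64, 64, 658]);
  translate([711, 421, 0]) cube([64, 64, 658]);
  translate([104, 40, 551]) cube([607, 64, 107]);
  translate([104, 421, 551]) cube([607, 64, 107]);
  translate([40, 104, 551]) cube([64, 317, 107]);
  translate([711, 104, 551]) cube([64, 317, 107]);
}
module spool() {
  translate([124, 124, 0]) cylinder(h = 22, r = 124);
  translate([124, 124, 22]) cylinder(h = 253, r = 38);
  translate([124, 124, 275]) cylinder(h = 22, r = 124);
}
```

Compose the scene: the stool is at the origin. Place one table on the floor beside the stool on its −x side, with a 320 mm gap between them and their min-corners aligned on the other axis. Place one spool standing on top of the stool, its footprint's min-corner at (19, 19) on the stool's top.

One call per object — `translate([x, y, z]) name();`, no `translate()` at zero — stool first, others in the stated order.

stool();
translate([-1135, 0, 0]) table();
translate([19, 19, 398]) spool();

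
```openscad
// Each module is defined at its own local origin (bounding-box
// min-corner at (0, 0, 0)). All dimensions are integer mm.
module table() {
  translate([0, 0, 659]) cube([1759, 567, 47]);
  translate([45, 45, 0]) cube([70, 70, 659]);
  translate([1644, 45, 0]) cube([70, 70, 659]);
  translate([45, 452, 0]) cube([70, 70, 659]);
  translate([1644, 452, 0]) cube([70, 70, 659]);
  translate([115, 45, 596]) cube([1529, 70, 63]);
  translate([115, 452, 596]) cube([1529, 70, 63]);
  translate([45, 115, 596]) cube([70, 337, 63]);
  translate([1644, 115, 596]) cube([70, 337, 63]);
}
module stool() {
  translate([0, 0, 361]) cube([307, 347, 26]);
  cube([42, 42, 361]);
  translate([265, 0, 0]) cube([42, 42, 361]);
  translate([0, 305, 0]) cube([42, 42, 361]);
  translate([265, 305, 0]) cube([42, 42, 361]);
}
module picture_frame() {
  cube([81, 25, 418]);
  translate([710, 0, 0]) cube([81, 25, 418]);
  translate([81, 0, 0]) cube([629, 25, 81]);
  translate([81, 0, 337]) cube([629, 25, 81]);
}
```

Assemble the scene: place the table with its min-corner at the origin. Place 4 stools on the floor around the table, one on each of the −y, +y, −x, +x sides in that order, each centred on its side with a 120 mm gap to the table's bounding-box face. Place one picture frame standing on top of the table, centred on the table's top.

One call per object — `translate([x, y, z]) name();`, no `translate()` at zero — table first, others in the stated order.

table();
translate([726, -467, 0]) stool();
translate([726, 687, 0]) stool();
translate([-427, 110, 0]) stool();
translate([1879, 110, 0]) stool();
translate([484, 271, 706]) picture_frame();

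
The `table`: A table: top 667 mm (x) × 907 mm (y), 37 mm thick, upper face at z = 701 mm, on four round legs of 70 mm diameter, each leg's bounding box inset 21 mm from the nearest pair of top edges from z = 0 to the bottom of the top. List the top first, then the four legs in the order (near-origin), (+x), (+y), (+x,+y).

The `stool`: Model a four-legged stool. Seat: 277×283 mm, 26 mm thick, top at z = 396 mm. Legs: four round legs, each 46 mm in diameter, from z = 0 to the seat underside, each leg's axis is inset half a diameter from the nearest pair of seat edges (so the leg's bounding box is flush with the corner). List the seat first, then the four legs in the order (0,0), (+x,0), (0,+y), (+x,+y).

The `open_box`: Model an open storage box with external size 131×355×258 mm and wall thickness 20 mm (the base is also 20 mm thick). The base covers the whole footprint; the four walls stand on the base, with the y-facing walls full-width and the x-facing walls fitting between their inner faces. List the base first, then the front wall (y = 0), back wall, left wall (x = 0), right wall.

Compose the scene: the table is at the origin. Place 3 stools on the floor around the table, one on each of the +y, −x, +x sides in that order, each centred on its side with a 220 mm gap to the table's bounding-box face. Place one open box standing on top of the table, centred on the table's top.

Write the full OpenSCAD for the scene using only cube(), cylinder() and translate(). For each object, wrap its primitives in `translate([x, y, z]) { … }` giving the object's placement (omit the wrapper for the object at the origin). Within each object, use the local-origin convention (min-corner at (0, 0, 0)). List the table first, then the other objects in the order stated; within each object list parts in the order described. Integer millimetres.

translate([0, 0, 664]) cube([667, 907, 37]);
translate([56, 56, 0]) cylinder(h = 664, r = 35);
translate([611, 56, 0]) cylinder(h = 664, r = 35);
translate([56, 851, 0]) cylinder(h = 664, r = 35);
translate([611, 851, 0]) cylinder(h = 664, r = 35);
translate([195, 1127, 0]) {
  translate([0, 0, 370]) cube([277, 283, 26]);
  translate([23, 23, 0]) cylinder(h = 370, r = 23);
  translate([254, 23, 0]) cylinder(h = 370, r = 23);
  translate([23, 260, 0]) cylinder(h = 370, r = 23);
  translate([254, 260, 0]) cylinder(h = 370, r = 23);
}
translate([-497, 312, 0]) {
  translate([0, 0, 370]) cube([277, 283, 26]);
  translate([23, 23, 0]) cylinder(h = 370, r = 23);
  translate([254, 23, 0]) cylinder(h = 370, r = 23);
  translate([23, 260, 0]) cylinder(h = 370, r = 23);
  translate([254, 260, 0]) cylinder(h = 370, r = 23);
}
translate([887, 312, 0]) {
  translate([0, 0, 370]) cube([277, 283, 26]);
  translate([23, 23, 0]) cylinder(h = 370, r = 23);
  translate([254, 23, 0]) cylinder(h = 370, r = 23);
  translate([23, 260, 0]) cylinder(h = 370, r = 23);
  translate([254, 260, 0]) cylinder(h = 370, r = 23);
}
translate([268, 276, 701]) {
  cube([131, 355, 20]);
  translate([0, 0, 20]) cube([131, 20, 238]);
  translate([0, 335, 20]) cube([131, 20, 238]);
  translate([0, 20, 20]) cube([20, 315, 238]);
  translate([111, 20, 20]) cube([20, 315, 238]);
}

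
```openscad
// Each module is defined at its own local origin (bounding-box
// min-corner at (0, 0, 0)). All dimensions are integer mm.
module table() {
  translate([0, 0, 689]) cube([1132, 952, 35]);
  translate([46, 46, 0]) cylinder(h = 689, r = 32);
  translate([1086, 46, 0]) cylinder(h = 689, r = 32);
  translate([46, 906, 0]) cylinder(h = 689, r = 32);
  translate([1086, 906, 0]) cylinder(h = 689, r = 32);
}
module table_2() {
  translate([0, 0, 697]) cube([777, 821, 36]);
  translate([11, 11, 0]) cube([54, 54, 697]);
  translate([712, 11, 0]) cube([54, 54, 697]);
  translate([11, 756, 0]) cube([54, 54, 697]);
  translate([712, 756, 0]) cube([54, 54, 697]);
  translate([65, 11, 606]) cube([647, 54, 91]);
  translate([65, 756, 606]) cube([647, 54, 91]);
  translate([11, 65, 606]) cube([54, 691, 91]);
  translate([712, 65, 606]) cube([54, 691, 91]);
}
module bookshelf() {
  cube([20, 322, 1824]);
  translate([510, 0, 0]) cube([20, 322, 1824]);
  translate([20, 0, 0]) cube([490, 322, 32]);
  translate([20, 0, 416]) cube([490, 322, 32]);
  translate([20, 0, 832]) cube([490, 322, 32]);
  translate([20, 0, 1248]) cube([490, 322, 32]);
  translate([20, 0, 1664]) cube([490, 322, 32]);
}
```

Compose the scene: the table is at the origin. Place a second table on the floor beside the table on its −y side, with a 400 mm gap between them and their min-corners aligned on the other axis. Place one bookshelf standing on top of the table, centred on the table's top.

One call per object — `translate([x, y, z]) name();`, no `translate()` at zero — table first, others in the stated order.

table();
translate([0, -1221, 0]) table_2();
translate([301, 315, 724]) bookshelf();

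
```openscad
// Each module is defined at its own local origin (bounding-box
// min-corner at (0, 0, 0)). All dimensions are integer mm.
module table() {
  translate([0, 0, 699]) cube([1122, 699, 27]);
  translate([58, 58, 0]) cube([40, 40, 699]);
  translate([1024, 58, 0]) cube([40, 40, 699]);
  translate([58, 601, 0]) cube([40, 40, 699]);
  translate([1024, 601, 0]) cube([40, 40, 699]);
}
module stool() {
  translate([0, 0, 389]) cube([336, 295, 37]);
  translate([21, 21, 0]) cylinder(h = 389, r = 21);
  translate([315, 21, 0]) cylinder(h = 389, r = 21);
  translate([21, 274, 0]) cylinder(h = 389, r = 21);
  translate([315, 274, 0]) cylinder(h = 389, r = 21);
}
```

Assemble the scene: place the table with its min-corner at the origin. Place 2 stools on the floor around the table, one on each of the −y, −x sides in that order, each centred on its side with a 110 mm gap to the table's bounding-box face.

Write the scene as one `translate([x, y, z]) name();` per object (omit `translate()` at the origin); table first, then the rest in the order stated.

table();
translate([393, -405, 0]) stool();
translate([-446, 202, 0]) stool();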